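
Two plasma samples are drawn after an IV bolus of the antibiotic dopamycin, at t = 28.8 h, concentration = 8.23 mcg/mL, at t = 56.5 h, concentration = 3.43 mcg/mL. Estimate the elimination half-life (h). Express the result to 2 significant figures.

22 h

k = ln(C₁/C₂) / (t₂ − t₁) = ln(8.23/3.43) / (56.5 − 28.8)
  = 0.8752 / 27.70 = 0.03160 h⁻¹
t½ = ln2 / k = 0.693147 / 0.03160 = 21.94 h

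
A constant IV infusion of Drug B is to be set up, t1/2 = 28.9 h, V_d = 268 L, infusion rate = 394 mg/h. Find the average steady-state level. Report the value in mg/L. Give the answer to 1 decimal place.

61.3 mg/L

k = ln2 / t½ = 0.693147 / 28.9 = 0.02398 h⁻¹
CL = k × Vd = 0.02398 × 268 = 6.427 L/h
At steady state Css = R₀ / CL = 394 / 6.427 = 61.30 mg/L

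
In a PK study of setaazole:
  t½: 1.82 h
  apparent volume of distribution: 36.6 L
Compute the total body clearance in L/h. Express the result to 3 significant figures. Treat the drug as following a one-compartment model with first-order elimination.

13.9 L/h

k = ln2 / t½ = 0.693147 / 1.82 = 0.3809 h⁻¹
CL = k × Vd = 0.3809 × 36.6 = 13.94 L/h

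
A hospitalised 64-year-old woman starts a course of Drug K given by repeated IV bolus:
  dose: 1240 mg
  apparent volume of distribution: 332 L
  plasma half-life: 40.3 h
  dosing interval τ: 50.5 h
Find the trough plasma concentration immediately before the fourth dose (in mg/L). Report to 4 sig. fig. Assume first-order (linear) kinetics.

C₀ per dose = Dose / Vd = 1240 / 332 = 3.735 mg/L
k = ln2 / t½ = 0.693147 / 40.3 = 0.01720 h⁻¹
Fraction remaining after one interval: r = e^(−kτ) = e^(−0.01720 × 50.5) = 0.4195
Before dose 4, 3 doses have been given (aged 1τ, 2τ, 3τ).
C_trough = C₀ × (r + r² + … + r^3) = C₀ × r(1−r^3)/(1−r)
        = 3.735 × 0.4195 × (1 − 0.07382) / (1 − 0.4195) = 2.500 mg/L

2.500 mg/L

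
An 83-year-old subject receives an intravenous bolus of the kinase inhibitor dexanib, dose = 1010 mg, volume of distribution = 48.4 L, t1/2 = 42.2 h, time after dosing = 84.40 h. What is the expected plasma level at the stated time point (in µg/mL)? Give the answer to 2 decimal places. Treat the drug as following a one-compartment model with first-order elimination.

C₀ = Dose / Vd = 1010 / 48.4 = 20.87 mg/L
k = ln2 / t½ = 0.693147 / 42.2 = 0.01643 h⁻¹
t / t½ = 84.40 / 42.2 = 2 half-lives
C = C₀ × (1/2)^2 = 20.87 × 0.2500 = 5.218 mg/L
(5.218 mg/L = 5.218 µg/mL)

5.22 µg/mL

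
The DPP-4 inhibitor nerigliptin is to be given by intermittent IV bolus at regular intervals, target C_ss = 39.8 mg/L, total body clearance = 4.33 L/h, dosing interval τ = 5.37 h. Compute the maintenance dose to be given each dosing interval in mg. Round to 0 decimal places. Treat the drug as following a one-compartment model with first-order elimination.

925 mg

At steady state, Dose/τ = Css × CL.
Dose = Css × CL × τ = 39.8 × 4.330 × 5.37 = 925.4 mg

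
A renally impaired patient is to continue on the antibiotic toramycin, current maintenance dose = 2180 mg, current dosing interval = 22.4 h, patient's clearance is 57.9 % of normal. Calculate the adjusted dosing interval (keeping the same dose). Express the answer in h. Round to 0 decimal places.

To keep the same average steady-state level, dosing rate must scale with clearance.
CL ratio = 57.9 / 100 = 0.5790
New interval (same dose) = 22.4 / 0.5790 = 38.69 h

39 h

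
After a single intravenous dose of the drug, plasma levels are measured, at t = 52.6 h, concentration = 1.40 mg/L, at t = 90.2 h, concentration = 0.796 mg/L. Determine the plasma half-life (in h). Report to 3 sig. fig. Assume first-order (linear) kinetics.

k = ln(C₁/C₂) / (t₂ − t₁) = ln(1.40/0.796) / (90.2 − 52.6)
  = 0.5646 / 37.60 = 0.01502 h⁻¹
t½ = ln2 / k = 0.693147 / 0.01502 = 46.15 h

46.2 h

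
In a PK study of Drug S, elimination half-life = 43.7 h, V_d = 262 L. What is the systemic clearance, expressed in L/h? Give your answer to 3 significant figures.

4.16 L/h

k = ln2 / t½ = 0.693147 / 43.7 = 0.01586 h⁻¹
CL = k × Vd = 0.01586 × 262 = 4.155 L/h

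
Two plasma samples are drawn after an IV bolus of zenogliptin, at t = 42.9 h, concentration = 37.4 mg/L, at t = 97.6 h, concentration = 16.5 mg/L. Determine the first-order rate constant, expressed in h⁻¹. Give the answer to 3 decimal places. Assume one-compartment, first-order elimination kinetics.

k = ln(C₁/C₂) / (t₂ − t₁) = ln(37.4/16.5) / (97.6 − 42.9)
  = 0.8183 / 54.70 = 0.01496 h⁻¹

0.015 h⁻¹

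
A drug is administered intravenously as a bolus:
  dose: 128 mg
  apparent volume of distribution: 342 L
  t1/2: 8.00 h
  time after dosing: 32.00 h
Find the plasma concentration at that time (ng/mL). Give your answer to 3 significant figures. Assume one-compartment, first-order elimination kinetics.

23.4 ng/mL

C₀ = Dose / Vd = 128.0 / 342 = 0.3743 mg/L
k = ln2 / t½ = 0.693147 / 8.00 = 0.08664 h⁻¹
t / t½ = 32.00 / 8.00 = 4 half-lives
C = C₀ × (1/2)^4 = 0.3743 × 0.06250 = 0.02339 mg/L
Convert: 0.02339 mg/L × 1000 = 23.39 ng/mL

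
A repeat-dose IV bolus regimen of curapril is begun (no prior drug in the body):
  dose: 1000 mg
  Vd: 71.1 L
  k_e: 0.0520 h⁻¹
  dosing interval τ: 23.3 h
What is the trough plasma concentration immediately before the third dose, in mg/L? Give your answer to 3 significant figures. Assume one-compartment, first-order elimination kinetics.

C₀ per dose = Dose / Vd = 1000 / 71.1 = 14.06 mg/L
Fraction remaining after one interval: r = e^(−kτ) = e^(−0.05200 × 23.3) = 0.2977
Before dose 3, 2 doses have been given (aged 1τ, 2τ).
C_trough = C₀ × (r + r²) = 14.06 × (0.2977 + 0.08863) = 5.432 mg/L

5.43 mg/L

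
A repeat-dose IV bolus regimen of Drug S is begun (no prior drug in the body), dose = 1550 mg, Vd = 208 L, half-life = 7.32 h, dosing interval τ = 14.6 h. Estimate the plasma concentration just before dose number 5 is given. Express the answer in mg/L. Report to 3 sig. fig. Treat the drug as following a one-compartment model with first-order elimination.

2.49 mg/L

C₀ per dose = Dose / Vd = 1550 / 208 = 7.452 mg/L
k = ln2 / t½ = 0.693147 / 7.32 = 0.09469 h⁻¹
Fraction remaining after one interval: r = e^(−kτ) = e^(−0.09469 × 14.6) = 0.2510
Before dose 5, 4 doses have been given (aged 1τ, 2τ, 3τ, 4τ).
C_trough = C₀ × (r + r² + … + r^4) = C₀ × r(1−r^4)/(1−r)
        = 7.452 × 0.2510 × (1 − 0.003969) / (1 − 0.2510) = 2.487 mg/L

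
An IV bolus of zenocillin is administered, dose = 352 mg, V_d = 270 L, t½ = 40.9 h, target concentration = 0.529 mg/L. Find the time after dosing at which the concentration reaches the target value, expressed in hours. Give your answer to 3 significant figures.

C₀ = Dose / Vd = 352.0 / 270 = 1.304 mg/L
k = ln2 / t½ = 0.693147 / 40.9 = 0.01695 h⁻¹
t = ln(C₀ / C) / k = ln(1.304 / 0.529) / 0.01695
  = ln(2.465) / 0.01695 = 0.9022 / 0.01695 = 53.23 h

53.2 h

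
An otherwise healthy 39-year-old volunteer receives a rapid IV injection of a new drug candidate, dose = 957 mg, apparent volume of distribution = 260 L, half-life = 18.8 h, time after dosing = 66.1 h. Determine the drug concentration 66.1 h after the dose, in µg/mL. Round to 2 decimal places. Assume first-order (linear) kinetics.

C₀ = Dose / Vd = 957.0 / 260 = 3.681 mg/L
k = ln2 / t½ = 0.693147 / 18.8 = 0.03687 h⁻¹
C = C₀ · e^(−k·t) = 3.681 × e^(−0.03687 × 66.1)
  = 3.681 × 0.08741 = 0.3218 mg/L
(0.3218 mg/L = 0.3218 µg/mL)

0.32 µg/mL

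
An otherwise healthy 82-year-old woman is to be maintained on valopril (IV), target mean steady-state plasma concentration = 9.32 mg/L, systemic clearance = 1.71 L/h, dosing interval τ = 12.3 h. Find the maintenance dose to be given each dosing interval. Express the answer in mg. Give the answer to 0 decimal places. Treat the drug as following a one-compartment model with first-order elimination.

196 mg

At steady state, Dose/τ = Css × CL.
Dose = Css × CL × τ = 9.32 × 1.710 × 12.3 = 196.0 mg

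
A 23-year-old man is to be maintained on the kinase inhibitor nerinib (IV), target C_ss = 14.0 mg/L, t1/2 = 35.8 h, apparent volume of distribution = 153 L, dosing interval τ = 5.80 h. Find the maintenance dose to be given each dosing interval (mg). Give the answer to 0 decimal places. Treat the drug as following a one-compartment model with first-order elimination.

k = ln2 / t½ = 0.693147 / 35.8 = 0.01936 h⁻¹
CL = k × Vd = 0.01936 × 153 = 2.962 L/h
At steady state, Dose/τ = Css × CL.
Dose = Css × CL × τ = 14.0 × 2.962 × 5.80 = 240.5 mg

241 mg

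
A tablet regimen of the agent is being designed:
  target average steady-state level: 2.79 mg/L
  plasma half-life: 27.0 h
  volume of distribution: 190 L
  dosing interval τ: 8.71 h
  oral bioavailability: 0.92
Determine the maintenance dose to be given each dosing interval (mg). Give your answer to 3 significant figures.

k = ln2 / t½ = 0.693147 / 27.0 = 0.02567 h⁻¹
CL = k × Vd = 0.02567 × 190 = 4.877 L/h
At steady state, F × (Dose/τ) = Css × CL.
Dose = Css × CL × τ / F = 2.79 × 4.877 × 8.71 / 0.92 = 128.8 mg

129 mg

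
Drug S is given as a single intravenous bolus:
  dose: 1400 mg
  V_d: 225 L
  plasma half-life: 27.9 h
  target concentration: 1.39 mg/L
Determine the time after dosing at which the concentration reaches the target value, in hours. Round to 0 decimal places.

60 h

C₀ = Dose / Vd = 1400 / 225 = 6.222 mg/L
k = ln2 / t½ = 0.693147 / 27.9 = 0.02484 h⁻¹
t = ln(C₀ / C) / k = ln(6.222 / 1.39) / 0.02484
  = ln(4.476) / 0.02484 = 1.499 / 0.02484 = 60.35 h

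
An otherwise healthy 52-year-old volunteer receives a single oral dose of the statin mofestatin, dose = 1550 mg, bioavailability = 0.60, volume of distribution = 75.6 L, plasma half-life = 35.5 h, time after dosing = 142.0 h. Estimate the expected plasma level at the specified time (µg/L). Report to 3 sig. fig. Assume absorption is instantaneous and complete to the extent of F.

Amount reaching circulation = F × Dose = 0.60 × 1550 = 930.0 mg
C₀ = F·Dose / Vd = 930.0 / 75.6 = 12.30 mg/L
k = ln2 / t½ = 0.693147 / 35.5 = 0.01953 h⁻¹
t / t½ = 142.0 / 35.5 = 4 half-lives
C = C₀ × (1/2)^4 = 12.30 × 0.06250 = 0.7688 mg/L
Convert: 0.7688 mg/L × 1000 = 768.8 µg/L

769 µg/L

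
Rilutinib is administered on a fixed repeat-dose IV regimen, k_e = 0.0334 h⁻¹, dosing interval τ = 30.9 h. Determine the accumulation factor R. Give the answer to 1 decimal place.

e^(−kτ) = e^(−0.03340 × 30.9) = 0.3563
Accumulation ratio R = 1 / (1 − e^(−kτ)) = 1 / (1 − 0.3563) = 1.554

1.6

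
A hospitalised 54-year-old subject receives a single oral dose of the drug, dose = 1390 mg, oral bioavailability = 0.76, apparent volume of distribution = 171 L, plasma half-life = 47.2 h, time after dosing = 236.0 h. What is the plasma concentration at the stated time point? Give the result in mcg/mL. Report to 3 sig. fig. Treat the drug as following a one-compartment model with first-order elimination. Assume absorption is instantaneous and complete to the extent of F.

0.193 mcg/mL

Amount reaching circulation = F × Dose = 0.76 × 1390 = 1056 mg
C₀ = F·Dose / Vd = 1056 / 171 = 6.175 mg/L
k = ln2 / t½ = 0.693147 / 47.2 = 0.01469 h⁻¹
t / t½ = 236.0 / 47.2 = 5 half-lives
C = C₀ × (1/2)^5 = 6.175 × 0.03125 = 0.1930 mg/L
(0.1930 mg/L = 0.1930 mcg/mL)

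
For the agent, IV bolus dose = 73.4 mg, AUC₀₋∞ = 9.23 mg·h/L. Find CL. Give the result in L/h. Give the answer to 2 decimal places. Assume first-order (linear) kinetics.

CL = Dose / AUC = 73.4 / 9.23 = 7.952 L/h

7.95 L/h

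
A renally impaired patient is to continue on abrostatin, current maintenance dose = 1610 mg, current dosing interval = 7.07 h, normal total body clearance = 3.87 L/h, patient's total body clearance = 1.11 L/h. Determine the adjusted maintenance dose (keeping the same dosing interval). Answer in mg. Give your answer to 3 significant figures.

462 mg

To keep the same average steady-state level, dosing rate must scale with clearance.
CL ratio = 1.11 / 3.87 = 0.2868
New dose (same interval) = 1610 × 0.2868 = 461.7 mg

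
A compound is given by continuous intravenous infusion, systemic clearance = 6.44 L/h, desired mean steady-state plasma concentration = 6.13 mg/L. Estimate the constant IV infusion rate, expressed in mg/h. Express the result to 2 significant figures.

39 mg/h

At steady state, infusion rate R₀ = Css × CL = 6.13 × 6.440 = 39.48 mg/h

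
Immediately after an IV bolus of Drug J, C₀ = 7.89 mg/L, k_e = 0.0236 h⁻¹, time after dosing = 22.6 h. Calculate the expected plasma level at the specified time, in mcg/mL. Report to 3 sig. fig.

C = C₀ · e^(−k·t) = 7.890 × e^(−0.02360 × 22.6)
  = 7.890 × 0.5866 = 4.628 mg/L
(4.628 mg/L = 4.628 mcg/mL)

4.63 mcg/mL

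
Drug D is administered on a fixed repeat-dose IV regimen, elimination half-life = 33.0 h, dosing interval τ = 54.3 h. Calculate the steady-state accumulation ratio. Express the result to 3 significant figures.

k = ln2 / t½ = 0.693147 / 33.0 = 0.02100 h⁻¹
e^(−kτ) = e^(−0.02100 × 54.3) = 0.3197
Accumulation ratio R = 1 / (1 − e^(−kτ)) = 1 / (1 − 0.3197) = 1.470

1.47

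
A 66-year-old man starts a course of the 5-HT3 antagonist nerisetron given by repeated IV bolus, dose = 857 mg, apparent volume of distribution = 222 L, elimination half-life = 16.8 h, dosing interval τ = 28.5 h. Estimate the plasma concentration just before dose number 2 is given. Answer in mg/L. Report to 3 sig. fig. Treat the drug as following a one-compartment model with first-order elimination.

C₀ per dose = Dose / Vd = 857 / 222 = 3.860 mg/L
k = ln2 / t½ = 0.693147 / 16.8 = 0.04126 h⁻¹
Fraction remaining after one interval: r = e^(−kτ) = e^(−0.04126 × 28.5) = 0.3085
Before dose 2, 1 dose has been given (aged 1τ).
C_trough = C₀ × r = 3.860 × 0.3085 = 1.191 mg/L

1.19 mg/L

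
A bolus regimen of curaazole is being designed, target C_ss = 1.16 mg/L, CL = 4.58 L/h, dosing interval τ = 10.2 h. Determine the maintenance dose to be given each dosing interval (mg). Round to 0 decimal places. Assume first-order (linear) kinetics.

54 mg

At steady state, Dose/τ = Css × CL.
Dose = Css × CL × τ = 1.16 × 4.580 × 10.2 = 54.19 mg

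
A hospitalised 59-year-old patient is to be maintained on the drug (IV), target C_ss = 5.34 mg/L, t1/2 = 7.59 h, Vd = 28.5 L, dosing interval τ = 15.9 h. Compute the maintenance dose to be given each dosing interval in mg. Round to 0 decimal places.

k = ln2 / t½ = 0.693147 / 7.59 = 0.09132 h⁻¹
CL = k × Vd = 0.09132 × 28.5 = 2.603 L/h
At steady state, Dose/τ = Css × CL.
Dose = Css × CL × τ = 5.34 × 2.603 × 15.9 = 221.0 mg

221 mg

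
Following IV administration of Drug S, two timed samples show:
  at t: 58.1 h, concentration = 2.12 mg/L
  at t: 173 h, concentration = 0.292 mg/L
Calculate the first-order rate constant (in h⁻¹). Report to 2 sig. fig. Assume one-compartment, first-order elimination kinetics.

k = ln(C₁/C₂) / (t₂ − t₁) = ln(2.12/0.292) / (173 − 58.1)
  = 1.982 / 114.9 = 0.01725 h⁻¹

0.017 h⁻¹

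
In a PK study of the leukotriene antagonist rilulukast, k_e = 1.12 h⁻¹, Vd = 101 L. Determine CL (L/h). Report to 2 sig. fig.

CL = k × Vd = 1.12 × 101 = 113.1 L/h

110 L/h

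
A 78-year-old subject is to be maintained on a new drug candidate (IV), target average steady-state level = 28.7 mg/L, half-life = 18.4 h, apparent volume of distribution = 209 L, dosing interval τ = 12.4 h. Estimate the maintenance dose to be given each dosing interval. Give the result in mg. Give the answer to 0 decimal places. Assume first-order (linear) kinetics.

2802 mg

k = ln2 / t½ = 0.693147 / 18.4 = 0.03767 h⁻¹
CL = k × Vd = 0.03767 × 209 = 7.873 L/h
At steady state, Dose/τ = Css × CL.
Dose = Css × CL × τ = 28.7 × 7.873 × 12.4 = 2802 mg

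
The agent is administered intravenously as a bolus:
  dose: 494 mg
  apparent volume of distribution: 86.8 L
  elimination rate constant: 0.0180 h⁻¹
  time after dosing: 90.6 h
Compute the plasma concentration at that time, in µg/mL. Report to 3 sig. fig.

C₀ = Dose / Vd = 494.0 / 86.8 = 5.691 mg/L
C = C₀ · e^(−k·t) = 5.691 × e^(−0.01800 × 90.6)
  = 5.691 × 0.1958 = 1.114 mg/L
(1.114 mg/L = 1.114 µg/mL)

1.11 µg/mL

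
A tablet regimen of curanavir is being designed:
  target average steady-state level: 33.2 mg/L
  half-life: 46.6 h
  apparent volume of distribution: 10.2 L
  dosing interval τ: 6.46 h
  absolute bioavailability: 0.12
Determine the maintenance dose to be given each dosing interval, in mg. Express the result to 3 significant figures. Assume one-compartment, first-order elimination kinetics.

k = ln2 / t½ = 0.693147 / 46.6 = 0.01487 h⁻¹
CL = k × Vd = 0.01487 × 10.2 = 0.1517 L/h
At steady state, F × (Dose/τ) = Css × CL.
Dose = Css × CL × τ / F = 33.2 × 0.1517 × 6.46 / 0.12 = 271.1 mg

271 mg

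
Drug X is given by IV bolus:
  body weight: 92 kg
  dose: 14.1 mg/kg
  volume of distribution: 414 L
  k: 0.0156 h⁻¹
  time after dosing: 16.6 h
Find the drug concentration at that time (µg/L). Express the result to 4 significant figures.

Total dose = 14.1 × 92 = 1297 mg
C₀ = Dose / Vd = 1297 / 414 = 3.133 mg/L
C = C₀ · e^(−k·t) = 3.133 × e^(−0.01560 × 16.6)
  = 3.133 × 0.7719 = 2.418 mg/L
Convert: 2.418 mg/L × 1000 = 2418 µg/L

2418 µg/L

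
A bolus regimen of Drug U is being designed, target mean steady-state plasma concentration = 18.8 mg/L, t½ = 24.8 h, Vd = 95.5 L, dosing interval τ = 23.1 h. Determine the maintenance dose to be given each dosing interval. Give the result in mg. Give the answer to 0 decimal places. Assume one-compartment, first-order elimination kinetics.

k = ln2 / t½ = 0.693147 / 24.8 = 0.02795 h⁻¹
CL = k × Vd = 0.02795 × 95.5 = 2.669 L/h
At steady state, Dose/τ = Css × CL.
Dose = Css × CL × τ = 18.8 × 2.669 × 23.1 = 1159 mg

1159 mg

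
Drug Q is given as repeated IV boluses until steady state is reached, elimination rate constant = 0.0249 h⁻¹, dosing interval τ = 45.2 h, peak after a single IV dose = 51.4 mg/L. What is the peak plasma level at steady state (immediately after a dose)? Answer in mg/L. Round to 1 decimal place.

76.1 mg/L

e^(−kτ) = e^(−0.02490 × 45.2) = 0.3245
Accumulation ratio R = 1 / (1 − e^(−kτ)) = 1 / (1 − 0.3245) = 1.480
Steady-state peak = C₀ × R = 51.4 × 1.480 = 76.07 mg/L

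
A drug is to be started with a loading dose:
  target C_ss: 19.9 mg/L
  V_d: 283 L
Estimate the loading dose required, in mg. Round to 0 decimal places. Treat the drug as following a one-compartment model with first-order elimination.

5632 mg

LD = Css × Vd = 19.9 × 283 = 5632 mg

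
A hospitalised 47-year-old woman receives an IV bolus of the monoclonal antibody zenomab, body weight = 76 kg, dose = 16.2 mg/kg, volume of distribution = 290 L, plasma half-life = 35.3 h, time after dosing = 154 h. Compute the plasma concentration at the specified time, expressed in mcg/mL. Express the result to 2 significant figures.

0.21 mcg/mL

Total dose = 16.2 × 76 = 1231 mg
C₀ = Dose / Vd = 1231 / 290 = 4.245 mg/L
k = ln2 / t½ = 0.693147 / 35.3 = 0.01964 h⁻¹
C = C₀ · e^(−k·t) = 4.245 × e^(−0.01964 × 154)
  = 4.245 × 0.04858 = 0.2062 mg/L
(0.2062 mg/L = 0.2062 mcg/mL)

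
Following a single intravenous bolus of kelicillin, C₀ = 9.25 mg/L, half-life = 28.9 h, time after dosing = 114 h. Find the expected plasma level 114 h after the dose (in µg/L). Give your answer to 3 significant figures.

k = ln2 / t½ = 0.693147 / 28.9 = 0.02398 h⁻¹
C = C₀ · e^(−k·t) = 9.250 × e^(−0.02398 × 114)
  = 9.250 × 0.06498 = 0.6011 mg/L
Convert: 0.6011 mg/L × 1000 = 601.1 µg/L

601 µg/L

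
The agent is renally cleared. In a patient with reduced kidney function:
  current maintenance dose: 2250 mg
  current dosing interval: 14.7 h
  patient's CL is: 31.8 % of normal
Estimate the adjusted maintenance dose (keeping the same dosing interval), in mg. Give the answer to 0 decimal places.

716 mg

To keep the same average steady-state level, dosing rate must scale with clearance.
CL ratio = 31.8 / 100 = 0.3180
New dose (same interval) = 2250 × 0.3180 = 715.5 mg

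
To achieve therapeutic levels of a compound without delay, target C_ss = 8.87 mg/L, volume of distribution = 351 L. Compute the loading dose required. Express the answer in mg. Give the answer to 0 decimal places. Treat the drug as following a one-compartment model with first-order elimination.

3113 mg

LD = Css × Vd = 8.87 × 351 = 3113 mg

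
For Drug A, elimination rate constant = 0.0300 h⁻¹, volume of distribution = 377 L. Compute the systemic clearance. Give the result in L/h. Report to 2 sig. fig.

CL = k × Vd = 0.0300 × 377 = 11.31 L/h

11 L/h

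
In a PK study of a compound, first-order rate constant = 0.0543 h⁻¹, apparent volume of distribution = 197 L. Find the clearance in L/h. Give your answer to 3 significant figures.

10.7 L/h

CL = k × Vd = 0.0543 × 197 = 10.70 L/h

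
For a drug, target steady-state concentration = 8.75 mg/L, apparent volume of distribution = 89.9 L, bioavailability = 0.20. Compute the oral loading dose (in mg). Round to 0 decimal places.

LD = Css × Vd / F = 8.75 × 89.9 / 0.20 = 3933 mg

3933 mg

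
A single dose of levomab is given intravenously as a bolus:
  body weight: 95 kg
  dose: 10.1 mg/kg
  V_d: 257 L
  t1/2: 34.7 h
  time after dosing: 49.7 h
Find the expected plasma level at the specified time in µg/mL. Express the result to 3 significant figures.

Total dose = 10.1 × 95 = 959.5 mg
C₀ = Dose / Vd = 959.5 / 257 = 3.733 mg/L
k = ln2 / t½ = 0.693147 / 34.7 = 0.01998 h⁻¹
C = C₀ · e^(−k·t) = 3.733 × e^(−0.01998 × 49.7)
  = 3.733 × 0.3705 = 1.383 mg/L
(1.383 mg/L = 1.383 µg/mL)

1.38 µg/mL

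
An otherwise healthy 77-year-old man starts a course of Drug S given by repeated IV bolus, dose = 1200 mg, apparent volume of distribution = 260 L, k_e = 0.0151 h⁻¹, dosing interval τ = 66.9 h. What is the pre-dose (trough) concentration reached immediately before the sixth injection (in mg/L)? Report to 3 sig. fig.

2.63 mg/L

C₀ per dose = Dose / Vd = 1200 / 260 = 4.615 mg/L
Fraction remaining after one interval: r = e^(−kτ) = e^(−0.01510 × 66.9) = 0.3641
Before dose 6, 5 doses have been given (aged 1τ, 2τ, 3τ, 4τ, 5τ).
C_trough = C₀ × (r + r² + … + r^5) = C₀ × r(1−r^5)/(1−r)
        = 4.615 × 0.3641 × (1 − 0.006399) / (1 − 0.3641) = 2.626 mg/L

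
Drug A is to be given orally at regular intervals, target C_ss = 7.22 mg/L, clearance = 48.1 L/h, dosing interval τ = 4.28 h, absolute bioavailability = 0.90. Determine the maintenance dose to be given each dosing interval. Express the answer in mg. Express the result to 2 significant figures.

1700 mg

At steady state, F × (Dose/τ) = Css × CL.
Dose = Css × CL × τ / F = 7.22 × 48.10 × 4.28 / 0.90 = 1652 mg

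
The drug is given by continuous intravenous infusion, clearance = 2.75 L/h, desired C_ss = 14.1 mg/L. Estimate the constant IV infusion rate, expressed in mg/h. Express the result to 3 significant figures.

At steady state, infusion rate R₀ = Css × CL = 14.1 × 2.750 = 38.78 mg/h

38.8 mg/h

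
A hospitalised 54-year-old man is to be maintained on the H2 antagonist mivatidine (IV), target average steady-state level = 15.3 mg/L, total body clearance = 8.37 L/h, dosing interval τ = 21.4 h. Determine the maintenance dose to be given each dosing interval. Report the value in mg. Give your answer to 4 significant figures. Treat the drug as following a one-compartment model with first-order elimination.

2741 mg

At steady state, Dose/τ = Css × CL.
Dose = Css × CL × τ = 15.3 × 8.370 × 21.4 = 2741 mg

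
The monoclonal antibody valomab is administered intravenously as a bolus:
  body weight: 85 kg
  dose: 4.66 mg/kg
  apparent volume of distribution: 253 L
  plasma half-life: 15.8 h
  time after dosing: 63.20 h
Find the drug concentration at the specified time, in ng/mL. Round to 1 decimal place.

Total dose = 4.66 × 85 = 396.1 mg
C₀ = Dose / Vd = 396.1 / 253 = 1.566 mg/L
k = ln2 / t½ = 0.693147 / 15.8 = 0.04387 h⁻¹
t / t½ = 63.20 / 15.8 = 4 half-lives
C = C₀ × (1/2)^4 = 1.566 × 0.06250 = 0.09788 mg/L
Convert: 0.09788 mg/L × 1000 = 97.88 ng/mL

97.9 ng/mL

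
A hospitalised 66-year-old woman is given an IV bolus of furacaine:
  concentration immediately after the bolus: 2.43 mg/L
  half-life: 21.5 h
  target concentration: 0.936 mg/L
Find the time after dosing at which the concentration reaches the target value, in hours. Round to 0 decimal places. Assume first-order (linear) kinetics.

k = ln2 / t½ = 0.693147 / 21.5 = 0.03224 h⁻¹
t = ln(C₀ / C) / k = ln(2.430 / 0.936) / 0.03224
  = ln(2.596) / 0.03224 = 0.9540 / 0.03224 = 29.59 h

30 h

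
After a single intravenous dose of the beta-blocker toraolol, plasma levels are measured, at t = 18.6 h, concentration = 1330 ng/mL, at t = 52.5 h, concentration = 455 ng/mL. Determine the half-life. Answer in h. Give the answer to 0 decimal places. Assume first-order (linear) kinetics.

22 h

k = ln(C₁/C₂) / (t₂ − t₁) = ln(1330/455) / (52.5 − 18.6)
  = 1.073 / 33.90 = 0.03165 h⁻¹
t½ = ln2 / k = 0.693147 / 0.03165 = 21.90 h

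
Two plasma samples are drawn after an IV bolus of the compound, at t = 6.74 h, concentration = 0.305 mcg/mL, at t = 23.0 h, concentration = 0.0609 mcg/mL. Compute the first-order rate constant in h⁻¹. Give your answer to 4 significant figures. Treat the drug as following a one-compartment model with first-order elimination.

0.09908 h⁻¹

k = ln(C₁/C₂) / (t₂ − t₁) = ln(0.305/0.0609) / (23.0 − 6.74)
  = 1.611 / 16.26 = 0.09908 h⁻¹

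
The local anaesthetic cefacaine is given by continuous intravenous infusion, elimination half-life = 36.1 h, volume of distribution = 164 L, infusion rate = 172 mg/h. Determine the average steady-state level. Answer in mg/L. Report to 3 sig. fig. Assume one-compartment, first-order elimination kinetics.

54.6 mg/L

k = ln2 / t½ = 0.693147 / 36.1 = 0.01920 h⁻¹
CL = k × Vd = 0.01920 × 164 = 3.149 L/h
At steady state Css = R₀ / CL = 172 / 3.149 = 54.62 mg/L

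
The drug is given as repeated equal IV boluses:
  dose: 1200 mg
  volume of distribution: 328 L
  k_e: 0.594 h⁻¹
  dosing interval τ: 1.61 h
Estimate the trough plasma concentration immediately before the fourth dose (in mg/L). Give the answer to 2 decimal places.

2.15 mg/L

C₀ per dose = Dose / Vd = 1200 / 328 = 3.659 mg/L
Fraction remaining after one interval: r = e^(−kτ) = e^(−0.5940 × 1.61) = 0.3843
Before dose 4, 3 doses have been given (aged 1τ, 2τ, 3τ).
C_trough = C₀ × (r + r² + … + r^3) = C₀ × r(1−r^3)/(1−r)
        = 3.659 × 0.3843 × (1 − 0.05676) / (1 − 0.3843) = 2.154 mg/L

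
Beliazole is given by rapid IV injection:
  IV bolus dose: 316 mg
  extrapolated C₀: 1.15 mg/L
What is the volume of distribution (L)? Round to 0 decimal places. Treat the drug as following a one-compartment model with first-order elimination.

Vd = Dose / C₀ = 316.0 / 1.15 = 274.8 L

275 L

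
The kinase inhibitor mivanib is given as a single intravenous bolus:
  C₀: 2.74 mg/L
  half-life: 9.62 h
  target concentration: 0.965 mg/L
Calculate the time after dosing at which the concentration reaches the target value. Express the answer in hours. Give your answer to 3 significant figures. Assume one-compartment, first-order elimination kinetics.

14.5 h

k = ln2 / t½ = 0.693147 / 9.62 = 0.07205 h⁻¹
t = ln(C₀ / C) / k = ln(2.740 / 0.965) / 0.07205
  = ln(2.839) / 0.07205 = 1.043 / 0.07205 = 14.48 h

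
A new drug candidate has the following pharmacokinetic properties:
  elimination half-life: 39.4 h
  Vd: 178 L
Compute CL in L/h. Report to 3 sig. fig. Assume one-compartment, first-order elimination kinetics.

k = ln2 / t½ = 0.693147 / 39.4 = 0.01759 h⁻¹
CL = k × Vd = 0.01759 × 178 = 3.131 L/h

3.13 L/h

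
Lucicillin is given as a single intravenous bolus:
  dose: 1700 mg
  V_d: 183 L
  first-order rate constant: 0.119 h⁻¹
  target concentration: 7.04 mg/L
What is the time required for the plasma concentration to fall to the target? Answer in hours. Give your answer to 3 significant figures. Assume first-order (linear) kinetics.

2.33 h

C₀ = Dose / Vd = 1700 / 183 = 9.290 mg/L
t = ln(C₀ / C) / k = ln(9.290 / 7.04) / 0.1190
  = ln(1.320) / 0.1190 = 0.2776 / 0.1190 = 2.333 h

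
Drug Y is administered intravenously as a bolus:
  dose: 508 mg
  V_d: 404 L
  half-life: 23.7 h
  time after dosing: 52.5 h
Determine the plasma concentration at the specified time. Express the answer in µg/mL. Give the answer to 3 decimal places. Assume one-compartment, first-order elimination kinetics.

C₀ = Dose / Vd = 508.0 / 404 = 1.257 mg/L
k = ln2 / t½ = 0.693147 / 23.7 = 0.02925 h⁻¹
C = C₀ · e^(−k·t) = 1.257 × e^(−0.02925 × 52.5)
  = 1.257 × 0.2153 = 0.2706 mg/L
(0.2706 mg/L = 0.2706 µg/mL)

0.271 µg/mL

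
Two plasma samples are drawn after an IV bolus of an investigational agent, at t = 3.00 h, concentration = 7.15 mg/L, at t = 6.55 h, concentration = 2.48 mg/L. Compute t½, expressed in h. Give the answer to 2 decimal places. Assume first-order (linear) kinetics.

2.32 h

k = ln(C₁/C₂) / (t₂ − t₁) = ln(7.15/2.48) / (6.55 − 3.00)
  = 1.059 / 3.550 = 0.2983 h⁻¹
t½ = ln2 / k = 0.693147 / 0.2983 = 2.324 h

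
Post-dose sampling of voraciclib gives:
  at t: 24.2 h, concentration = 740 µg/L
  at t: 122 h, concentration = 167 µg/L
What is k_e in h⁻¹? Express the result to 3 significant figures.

k = ln(C₁/C₂) / (t₂ − t₁) = ln(740/167) / (122 − 24.2)
  = 1.489 / 97.80 = 0.01522 h⁻¹

0.0152 h⁻¹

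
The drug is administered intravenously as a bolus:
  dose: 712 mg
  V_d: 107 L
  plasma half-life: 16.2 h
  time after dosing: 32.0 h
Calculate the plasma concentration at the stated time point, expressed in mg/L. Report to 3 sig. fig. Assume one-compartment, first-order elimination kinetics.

1.69 mg/L

C₀ = Dose / Vd = 712.0 / 107 = 6.654 mg/L
k = ln2 / t½ = 0.693147 / 16.2 = 0.04279 h⁻¹
C = C₀ · e^(−k·t) = 6.654 × e^(−0.04279 × 32.0)
  = 6.654 × 0.2543 = 1.692 mg/L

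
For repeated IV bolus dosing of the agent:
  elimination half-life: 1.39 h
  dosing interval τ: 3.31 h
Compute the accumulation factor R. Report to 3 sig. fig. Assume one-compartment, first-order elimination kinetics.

1.24

k = ln2 / t½ = 0.693147 / 1.39 = 0.4987 h⁻¹
e^(−kτ) = e^(−0.4987 × 3.31) = 0.1919
Accumulation ratio R = 1 / (1 − e^(−kτ)) = 1 / (1 − 0.1919) = 1.237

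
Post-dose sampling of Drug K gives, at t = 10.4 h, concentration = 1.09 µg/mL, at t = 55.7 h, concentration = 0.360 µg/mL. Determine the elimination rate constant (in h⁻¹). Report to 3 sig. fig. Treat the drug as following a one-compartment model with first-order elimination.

0.0245 h⁻¹

k = ln(C₁/C₂) / (t₂ − t₁) = ln(1.09/0.360) / (55.7 − 10.4)
  = 1.108 / 45.30 = 0.02446 h⁻¹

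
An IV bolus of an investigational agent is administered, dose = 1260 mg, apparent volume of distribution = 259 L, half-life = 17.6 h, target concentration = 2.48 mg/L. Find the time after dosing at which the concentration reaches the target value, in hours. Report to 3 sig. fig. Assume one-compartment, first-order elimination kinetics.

C₀ = Dose / Vd = 1260 / 259 = 4.865 mg/L
k = ln2 / t½ = 0.693147 / 17.6 = 0.03938 h⁻¹
t = ln(C₀ / C) / k = ln(4.865 / 2.48) / 0.03938
  = ln(1.962) / 0.03938 = 0.6740 / 0.03938 = 17.12 h

17.1 h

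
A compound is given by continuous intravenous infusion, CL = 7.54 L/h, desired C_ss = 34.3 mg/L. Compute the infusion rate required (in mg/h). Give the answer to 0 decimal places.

At steady state, infusion rate R₀ = Css × CL = 34.3 × 7.540 = 258.6 mg/h

259 mg/h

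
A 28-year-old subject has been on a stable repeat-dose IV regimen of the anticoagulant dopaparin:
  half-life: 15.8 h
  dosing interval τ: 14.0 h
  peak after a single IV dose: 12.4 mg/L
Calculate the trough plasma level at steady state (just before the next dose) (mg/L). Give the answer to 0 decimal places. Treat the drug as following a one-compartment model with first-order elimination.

15 mg/L

k = ln2 / t½ = 0.693147 / 15.8 = 0.04387 h⁻¹
e^(−kτ) = e^(−0.04387 × 14.0) = 0.5411
Accumulation ratio R = 1 / (1 − e^(−kτ)) = 1 / (1 − 0.5411) = 2.179
Steady-state trough = C₀ × R × e^(−kτ) = 12.4 × 2.179 × 0.5411 = 14.62 mg/L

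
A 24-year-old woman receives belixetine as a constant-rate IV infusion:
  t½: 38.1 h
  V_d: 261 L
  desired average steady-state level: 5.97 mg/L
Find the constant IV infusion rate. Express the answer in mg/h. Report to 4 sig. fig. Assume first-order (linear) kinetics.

28.35 mg/h

k = ln2 / t½ = 0.693147 / 38.1 = 0.01819 h⁻¹
CL = k × Vd = 0.01819 × 261 = 4.748 L/h
At steady state, infusion rate R₀ = Css × CL = 5.97 × 4.748 = 28.35 mg/h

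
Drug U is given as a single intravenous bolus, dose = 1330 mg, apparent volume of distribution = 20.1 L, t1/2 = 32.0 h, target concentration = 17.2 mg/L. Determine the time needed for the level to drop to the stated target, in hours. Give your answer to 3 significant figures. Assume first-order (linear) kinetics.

C₀ = Dose / Vd = 1330 / 20.1 = 66.17 mg/L
k = ln2 / t½ = 0.693147 / 32.0 = 0.02166 h⁻¹
t = ln(C₀ / C) / k = ln(66.17 / 17.2) / 0.02166
  = ln(3.847) / 0.02166 = 1.347 / 0.02166 = 62.19 h

62.2 h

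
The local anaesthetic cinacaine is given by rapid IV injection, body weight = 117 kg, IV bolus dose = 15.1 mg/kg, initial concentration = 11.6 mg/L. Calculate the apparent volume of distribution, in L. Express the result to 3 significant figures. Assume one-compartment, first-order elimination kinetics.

Dose = 15.1 × 117 = 1767 mg
Vd = Dose / C₀ = 1767 / 11.6 = 152.3 L

152 L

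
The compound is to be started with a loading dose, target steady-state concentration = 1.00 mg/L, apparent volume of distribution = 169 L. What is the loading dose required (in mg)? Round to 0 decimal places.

LD = Css × Vd = 1.00 × 169 = 169.0 mg

169 mg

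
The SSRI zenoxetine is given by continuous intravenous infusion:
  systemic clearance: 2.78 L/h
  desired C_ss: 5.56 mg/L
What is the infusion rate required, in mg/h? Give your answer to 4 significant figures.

15.46 mg/h

At steady state, infusion rate R₀ = Css × CL = 5.56 × 2.780 = 15.46 mg/h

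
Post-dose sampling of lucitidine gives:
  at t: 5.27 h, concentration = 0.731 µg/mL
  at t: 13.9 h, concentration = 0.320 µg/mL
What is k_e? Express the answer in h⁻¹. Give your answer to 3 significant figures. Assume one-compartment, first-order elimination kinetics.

0.0957 h⁻¹

k = ln(C₁/C₂) / (t₂ − t₁) = ln(0.731/0.320) / (13.9 − 5.27)
  = 0.8261 / 8.630 = 0.09572 h⁻¹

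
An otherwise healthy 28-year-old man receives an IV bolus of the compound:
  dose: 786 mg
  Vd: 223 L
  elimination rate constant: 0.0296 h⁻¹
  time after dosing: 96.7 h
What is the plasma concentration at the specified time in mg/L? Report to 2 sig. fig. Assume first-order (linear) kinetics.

C₀ = Dose / Vd = 786.0 / 223 = 3.525 mg/L
C = C₀ · e^(−k·t) = 3.525 × e^(−0.02960 × 96.7)
  = 3.525 × 0.05714 = 0.2014 mg/L

0.20 mg/L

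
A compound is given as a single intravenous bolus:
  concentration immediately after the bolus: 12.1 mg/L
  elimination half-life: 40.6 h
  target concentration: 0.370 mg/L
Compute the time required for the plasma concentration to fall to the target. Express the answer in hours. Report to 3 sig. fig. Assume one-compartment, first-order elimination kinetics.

k = ln2 / t½ = 0.693147 / 40.6 = 0.01707 h⁻¹
t = ln(C₀ / C) / k = ln(12.10 / 0.370) / 0.01707
  = ln(32.70) / 0.01707 = 3.487 / 0.01707 = 204.3 h

204 h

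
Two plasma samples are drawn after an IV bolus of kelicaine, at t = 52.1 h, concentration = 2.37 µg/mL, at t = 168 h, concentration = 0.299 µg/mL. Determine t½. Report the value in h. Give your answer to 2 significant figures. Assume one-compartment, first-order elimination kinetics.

39 h

k = ln(C₁/C₂) / (t₂ − t₁) = ln(2.37/0.299) / (168 − 52.1)
  = 2.070 / 115.9 = 0.01786 h⁻¹
t½ = ln2 / k = 0.693147 / 0.01786 = 38.81 h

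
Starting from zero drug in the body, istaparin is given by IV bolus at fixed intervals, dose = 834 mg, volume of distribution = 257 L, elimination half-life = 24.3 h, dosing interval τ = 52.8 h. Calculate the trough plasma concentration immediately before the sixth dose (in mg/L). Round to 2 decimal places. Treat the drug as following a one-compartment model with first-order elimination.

C₀ per dose = Dose / Vd = 834 / 257 = 3.245 mg/L
k = ln2 / t½ = 0.693147 / 24.3 = 0.02852 h⁻¹
Fraction remaining after one interval: r = e^(−kτ) = e^(−0.02852 × 52.8) = 0.2218
Before dose 6, 5 doses have been given (aged 1τ, 2τ, 3τ, 4τ, 5τ).
C_trough = C₀ × (r + r² + … + r^5) = C₀ × r(1−r^5)/(1−r)
        = 3.245 × 0.2218 × (1 − 0.0005368) / (1 − 0.2218) = 0.9244 mg/L

0.92 mg/L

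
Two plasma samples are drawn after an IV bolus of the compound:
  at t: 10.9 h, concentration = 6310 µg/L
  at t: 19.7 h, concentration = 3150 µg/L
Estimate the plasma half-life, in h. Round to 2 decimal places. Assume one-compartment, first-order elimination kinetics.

8.78 h

k = ln(C₁/C₂) / (t₂ − t₁) = ln(6310/3150) / (19.7 − 10.9)
  = 0.6947 / 8.800 = 0.07894 h⁻¹
t½ = ln2 / k = 0.693147 / 0.07894 = 8.781 h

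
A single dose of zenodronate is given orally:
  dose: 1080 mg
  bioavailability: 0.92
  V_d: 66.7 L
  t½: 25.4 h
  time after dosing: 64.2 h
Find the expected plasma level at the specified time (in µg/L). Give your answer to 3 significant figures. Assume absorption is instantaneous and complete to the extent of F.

2580 µg/L

Amount reaching circulation = F × Dose = 0.92 × 1080 = 993.6 mg
C₀ = F·Dose / Vd = 993.6 / 66.7 = 14.90 mg/L
k = ln2 / t½ = 0.693147 / 25.4 = 0.02729 h⁻¹
C = C₀ · e^(−k·t) = 14.90 × e^(−0.02729 × 64.2)
  = 14.90 × 0.1734 = 2.584 mg/L
Convert: 2.584 mg/L × 1000 = 2584 µg/L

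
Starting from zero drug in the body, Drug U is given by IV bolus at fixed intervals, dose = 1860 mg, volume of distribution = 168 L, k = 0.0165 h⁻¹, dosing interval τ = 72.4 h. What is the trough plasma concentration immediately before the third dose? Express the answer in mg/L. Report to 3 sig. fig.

C₀ per dose = Dose / Vd = 1860 / 168 = 11.07 mg/L
Fraction remaining after one interval: r = e^(−kτ) = e^(−0.01650 × 72.4) = 0.3028
Before dose 3, 2 doses have been given (aged 1τ, 2τ).
C_trough = C₀ × (r + r²) = 11.07 × (0.3028 + 0.09169) = 4.367 mg/L

4.37 mg/L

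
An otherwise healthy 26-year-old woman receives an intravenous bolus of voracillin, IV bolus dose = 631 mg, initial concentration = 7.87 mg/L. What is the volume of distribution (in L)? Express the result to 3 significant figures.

80.2 L

Vd = Dose / C₀ = 631.0 / 7.87 = 80.18 L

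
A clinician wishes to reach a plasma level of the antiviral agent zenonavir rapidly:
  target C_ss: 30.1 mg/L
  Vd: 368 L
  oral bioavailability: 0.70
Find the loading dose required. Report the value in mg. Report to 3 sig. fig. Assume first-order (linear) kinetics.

15800 mg

LD = Css × Vd / F = 30.1 × 368 / 0.70 = 15820 mg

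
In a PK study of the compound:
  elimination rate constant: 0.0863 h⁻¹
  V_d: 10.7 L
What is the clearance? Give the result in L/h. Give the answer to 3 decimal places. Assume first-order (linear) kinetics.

0.923 L/h

CL = k × Vd = 0.0863 × 10.7 = 0.9234 L/h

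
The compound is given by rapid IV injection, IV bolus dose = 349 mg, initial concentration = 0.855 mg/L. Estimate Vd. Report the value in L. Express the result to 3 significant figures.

Vd = Dose / C₀ = 349.0 / 0.855 = 408.2 L

408 L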